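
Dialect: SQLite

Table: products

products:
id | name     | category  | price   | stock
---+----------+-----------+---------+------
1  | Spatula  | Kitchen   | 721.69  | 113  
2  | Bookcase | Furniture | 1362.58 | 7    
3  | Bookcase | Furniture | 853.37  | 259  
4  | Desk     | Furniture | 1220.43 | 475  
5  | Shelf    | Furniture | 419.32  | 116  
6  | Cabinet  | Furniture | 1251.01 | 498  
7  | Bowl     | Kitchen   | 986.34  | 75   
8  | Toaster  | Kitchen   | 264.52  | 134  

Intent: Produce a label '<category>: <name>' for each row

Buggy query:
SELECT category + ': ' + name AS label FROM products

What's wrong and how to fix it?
Bug: SQLite uses || for string concatenation; + coerces text to numbers (yielding 0)

Fix: Replace + with || to concatenate text

Corrected query:
SELECT category || ': ' || name AS label FROM products

Result:
label              
-------------------
Kitchen: Spatula   
Furniture: Bookcase
Furniture: Bookcase
Furniture: Desk    
Furniture: Shelf   
Furniture: Cabinet 
Kitchen: Bowl      
Kitchen: Toaster   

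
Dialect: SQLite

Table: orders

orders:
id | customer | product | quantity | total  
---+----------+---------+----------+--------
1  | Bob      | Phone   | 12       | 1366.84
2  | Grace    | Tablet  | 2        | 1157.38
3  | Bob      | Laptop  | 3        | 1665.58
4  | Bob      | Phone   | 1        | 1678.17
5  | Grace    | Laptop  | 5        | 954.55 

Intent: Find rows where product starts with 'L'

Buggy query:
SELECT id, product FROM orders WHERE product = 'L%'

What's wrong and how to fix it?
Bug: '=' compares the literal string including the % character; pattern matching needs LIKE

Fix: Replace '=' with LIKE so 'L%' is treated as a pattern

Corrected query:
SELECT id, product FROM orders WHERE product LIKE 'L%'

Result:
id | product
---+--------
3  | Laptop 
5  | Laptop 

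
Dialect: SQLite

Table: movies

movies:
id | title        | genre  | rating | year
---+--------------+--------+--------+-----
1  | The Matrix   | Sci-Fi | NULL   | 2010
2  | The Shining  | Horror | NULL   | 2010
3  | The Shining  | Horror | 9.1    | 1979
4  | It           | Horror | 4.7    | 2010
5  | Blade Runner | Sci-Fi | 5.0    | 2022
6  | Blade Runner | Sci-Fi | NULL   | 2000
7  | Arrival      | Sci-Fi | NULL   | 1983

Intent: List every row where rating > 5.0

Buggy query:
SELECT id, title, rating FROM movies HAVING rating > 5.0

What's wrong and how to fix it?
Bug: This is a non-aggregate query (no GROUP BY, no aggregates), so in SQLite the HAVING clause is invalid here; a row-level condition belongs in WHERE

Fix: Use WHERE for row-level filtering

Corrected query:
SELECT id, title, rating FROM movies WHERE rating > 5.0

Result:
id | title       | rating
---+-------------+-------
3  | The Shining | 9.1   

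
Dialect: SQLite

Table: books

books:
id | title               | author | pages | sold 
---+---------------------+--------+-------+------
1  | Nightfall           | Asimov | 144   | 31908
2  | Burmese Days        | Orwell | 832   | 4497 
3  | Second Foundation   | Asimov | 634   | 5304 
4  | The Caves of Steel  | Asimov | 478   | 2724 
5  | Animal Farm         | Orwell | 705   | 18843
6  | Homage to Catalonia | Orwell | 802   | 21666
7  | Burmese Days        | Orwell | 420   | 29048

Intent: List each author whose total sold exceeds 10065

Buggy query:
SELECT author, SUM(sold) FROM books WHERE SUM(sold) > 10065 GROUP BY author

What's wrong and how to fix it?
Bug: Aggregate functions cannot appear in a WHERE clause

Fix: Move the aggregate condition to a HAVING clause

Corrected query:
SELECT author, SUM(sold) FROM books GROUP BY author HAVING SUM(sold) > 10065

Result:
author | SUM(sold)
-------+----------
Asimov | 39936    
Orwell | 74054    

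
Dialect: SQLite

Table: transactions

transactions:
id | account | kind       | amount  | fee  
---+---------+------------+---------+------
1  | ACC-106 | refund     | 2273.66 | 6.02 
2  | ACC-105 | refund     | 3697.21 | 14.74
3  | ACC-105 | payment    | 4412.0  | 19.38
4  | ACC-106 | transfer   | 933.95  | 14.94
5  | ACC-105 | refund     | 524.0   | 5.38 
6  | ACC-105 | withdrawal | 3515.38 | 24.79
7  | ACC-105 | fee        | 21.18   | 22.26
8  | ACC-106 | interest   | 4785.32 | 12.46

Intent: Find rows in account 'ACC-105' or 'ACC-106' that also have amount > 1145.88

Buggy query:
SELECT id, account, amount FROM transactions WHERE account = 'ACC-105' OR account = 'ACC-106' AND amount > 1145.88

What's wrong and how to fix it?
Bug: Without parentheses, AND is evaluated before OR, so the amount filter only applies to the 'ACC-106' branch

Fix: Add parentheses around the OR so the AND applies to both alternatives

Corrected query:
SELECT id, account, amount FROM transactions WHERE (account = 'ACC-105' OR account = 'ACC-106') AND amount > 1145.88

Result:
id | account | amount 
---+---------+--------
1  | ACC-106 | 2273.66
2  | ACC-105 | 3697.21
3  | ACC-105 | 4412   
6  | ACC-105 | 3515.38
8  | ACC-106 | 4785.32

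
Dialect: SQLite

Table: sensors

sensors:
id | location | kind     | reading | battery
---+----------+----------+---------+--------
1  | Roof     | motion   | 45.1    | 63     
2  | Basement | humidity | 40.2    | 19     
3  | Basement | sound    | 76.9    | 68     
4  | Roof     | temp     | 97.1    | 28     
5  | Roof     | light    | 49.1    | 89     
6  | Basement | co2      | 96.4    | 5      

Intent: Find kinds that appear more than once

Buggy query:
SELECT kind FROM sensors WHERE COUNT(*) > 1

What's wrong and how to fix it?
Bug: COUNT(*) is an aggregate and cannot be used in WHERE

Fix: Group first, then use HAVING for the count condition

Corrected query:
SELECT kind FROM sensors GROUP BY kind HAVING COUNT(*) > 1

Result:
(no rows)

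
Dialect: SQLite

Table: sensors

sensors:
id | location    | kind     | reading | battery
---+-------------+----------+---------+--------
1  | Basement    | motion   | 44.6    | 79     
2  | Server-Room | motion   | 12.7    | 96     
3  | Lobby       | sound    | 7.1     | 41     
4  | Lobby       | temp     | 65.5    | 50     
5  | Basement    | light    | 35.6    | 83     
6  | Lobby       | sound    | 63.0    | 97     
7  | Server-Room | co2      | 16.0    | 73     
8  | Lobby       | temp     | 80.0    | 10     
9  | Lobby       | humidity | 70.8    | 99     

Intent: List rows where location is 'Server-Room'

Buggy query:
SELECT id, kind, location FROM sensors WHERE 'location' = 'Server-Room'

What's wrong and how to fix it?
Bug: Single quotes denote string literals in SQL; the column name is being compared as a constant string

Fix: Remove the quotes around the column name (or use double quotes for an identifier)

Corrected query:
SELECT id, kind, location FROM sensors WHERE location = 'Server-Room'

Result:
id | kind   | location   
---+--------+------------
2  | motion | Server-Room
7  | co2    | Server-Room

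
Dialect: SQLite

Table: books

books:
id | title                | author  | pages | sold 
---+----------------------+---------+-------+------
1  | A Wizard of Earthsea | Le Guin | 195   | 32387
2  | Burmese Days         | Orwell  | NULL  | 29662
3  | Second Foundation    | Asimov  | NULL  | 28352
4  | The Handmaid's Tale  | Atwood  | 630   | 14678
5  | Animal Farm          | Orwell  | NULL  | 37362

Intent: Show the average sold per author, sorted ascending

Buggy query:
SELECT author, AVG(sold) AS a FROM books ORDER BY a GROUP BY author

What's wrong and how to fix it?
Bug: ORDER BY appears before GROUP BY; SQL clause order requires GROUP BY first

Fix: Reorder: SELECT … FROM … GROUP BY … ORDER BY …

Corrected query:
SELECT author, AVG(sold) AS a FROM books GROUP BY author ORDER BY a

Result:
author  | a    
--------+------
Atwood  | 14678
Asimov  | 28352
Le Guin | 32387
Orwell  | 33512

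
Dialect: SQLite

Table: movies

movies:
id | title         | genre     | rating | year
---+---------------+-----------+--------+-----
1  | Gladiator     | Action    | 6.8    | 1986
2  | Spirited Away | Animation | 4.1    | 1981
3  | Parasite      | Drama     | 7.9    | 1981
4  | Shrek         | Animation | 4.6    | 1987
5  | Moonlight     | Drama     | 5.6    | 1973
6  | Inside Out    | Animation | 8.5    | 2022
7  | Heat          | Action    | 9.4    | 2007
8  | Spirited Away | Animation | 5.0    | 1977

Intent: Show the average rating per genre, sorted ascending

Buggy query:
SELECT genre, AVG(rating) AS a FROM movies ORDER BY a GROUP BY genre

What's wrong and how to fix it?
Bug: GROUP BY must precede ORDER BY

Fix: Move ORDER BY to the end, after GROUP BY

Corrected query:
SELECT genre, AVG(rating) AS a FROM movies GROUP BY genre ORDER BY a

Result:
genre     | a   
----------+-----
Animation | 5.55
Drama     | 6.75
Action    | 8.1 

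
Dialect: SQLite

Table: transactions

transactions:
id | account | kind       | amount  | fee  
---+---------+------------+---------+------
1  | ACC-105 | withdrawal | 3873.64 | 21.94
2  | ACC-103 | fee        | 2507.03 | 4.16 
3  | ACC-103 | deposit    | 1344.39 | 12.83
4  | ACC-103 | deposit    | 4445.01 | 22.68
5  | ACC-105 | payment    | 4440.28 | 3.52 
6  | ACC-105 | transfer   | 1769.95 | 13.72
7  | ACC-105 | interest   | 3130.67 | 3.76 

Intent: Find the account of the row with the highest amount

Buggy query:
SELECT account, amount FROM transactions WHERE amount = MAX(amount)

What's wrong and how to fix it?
Bug: MAX(amount) is an aggregate and cannot be used directly in WHERE

Fix: Use a subquery: WHERE amount = (SELECT MAX(amount) FROM transactions)

Corrected query:
SELECT account, amount FROM transactions WHERE amount = (SELECT MAX(amount) FROM transactions)

Result:
account | amount 
--------+--------
ACC-103 | 4445.01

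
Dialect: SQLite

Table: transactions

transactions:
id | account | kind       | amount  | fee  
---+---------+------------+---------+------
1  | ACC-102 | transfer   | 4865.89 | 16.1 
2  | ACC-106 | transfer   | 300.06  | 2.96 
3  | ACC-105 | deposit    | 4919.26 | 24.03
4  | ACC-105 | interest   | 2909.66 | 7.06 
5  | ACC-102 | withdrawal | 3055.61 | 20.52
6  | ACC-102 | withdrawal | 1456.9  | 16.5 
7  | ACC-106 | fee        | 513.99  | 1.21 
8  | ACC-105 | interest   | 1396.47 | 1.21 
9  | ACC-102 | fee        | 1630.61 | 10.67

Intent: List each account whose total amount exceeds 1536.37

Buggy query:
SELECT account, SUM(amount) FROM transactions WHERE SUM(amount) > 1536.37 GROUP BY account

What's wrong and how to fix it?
Bug: Aggregate functions cannot appear in a WHERE clause

Fix: Use HAVING (which filters groups after aggregation) instead of WHERE

Corrected query:
SELECT account, SUM(amount) FROM transactions GROUP BY account HAVING SUM(amount) > 1536.37

Result:
account | SUM(amount)
--------+------------
ACC-102 | 11009.01   
ACC-105 | 9225.39    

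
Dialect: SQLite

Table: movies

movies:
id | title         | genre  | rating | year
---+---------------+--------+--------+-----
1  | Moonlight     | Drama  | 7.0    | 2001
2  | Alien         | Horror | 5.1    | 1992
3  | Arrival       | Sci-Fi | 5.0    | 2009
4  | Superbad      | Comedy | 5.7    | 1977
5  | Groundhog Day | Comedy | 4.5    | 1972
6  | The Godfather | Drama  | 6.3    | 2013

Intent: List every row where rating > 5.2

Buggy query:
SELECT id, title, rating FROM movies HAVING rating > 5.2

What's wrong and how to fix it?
Bug: HAVING filters the output of aggregation, but this query has no GROUP BY and no aggregate functions, so SQLite rejects it (HAVING clause on a non-aggregate query); the condition here is per row

Fix: Use WHERE for row-level filtering

Corrected query:
SELECT id, title, rating FROM movies WHERE rating > 5.2

Result:
id | title         | rating
---+---------------+-------
1  | Moonlight     | 7     
4  | Superbad      | 5.7   
6  | The Godfather | 6.3   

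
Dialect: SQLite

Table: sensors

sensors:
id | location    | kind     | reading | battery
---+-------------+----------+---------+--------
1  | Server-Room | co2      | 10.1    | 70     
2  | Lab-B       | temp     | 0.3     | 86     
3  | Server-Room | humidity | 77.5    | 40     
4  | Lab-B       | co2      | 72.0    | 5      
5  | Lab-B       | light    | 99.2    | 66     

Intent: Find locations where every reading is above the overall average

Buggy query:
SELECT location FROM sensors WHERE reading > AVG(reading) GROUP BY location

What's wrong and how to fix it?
Bug: WHERE evaluates per row before aggregation, so AVG() is unavailable

Fix: Use a subquery for AVG and a HAVING MIN(...) filter so the condition holds for every row in the group

Corrected query:
SELECT location FROM sensors GROUP BY location HAVING MIN(reading) > (SELECT AVG(reading) FROM sensors)

Result:
(no rows)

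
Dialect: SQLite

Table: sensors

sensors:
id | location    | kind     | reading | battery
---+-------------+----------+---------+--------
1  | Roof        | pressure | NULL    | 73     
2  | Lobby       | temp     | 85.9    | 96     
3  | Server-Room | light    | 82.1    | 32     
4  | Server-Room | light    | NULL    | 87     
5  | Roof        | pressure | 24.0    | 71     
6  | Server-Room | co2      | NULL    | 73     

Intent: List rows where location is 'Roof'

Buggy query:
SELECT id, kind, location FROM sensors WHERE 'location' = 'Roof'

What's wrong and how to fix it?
Bug: 'location' in single quotes is a string literal, not the column; the comparison is literal-vs-literal and never true

Fix: Reference the column as location without single quotes

Corrected query:
SELECT id, kind, location FROM sensors WHERE location = 'Roof'

Result:
id | kind     | location
---+----------+---------
1  | pressure | Roof    
5  | pressure | Roof    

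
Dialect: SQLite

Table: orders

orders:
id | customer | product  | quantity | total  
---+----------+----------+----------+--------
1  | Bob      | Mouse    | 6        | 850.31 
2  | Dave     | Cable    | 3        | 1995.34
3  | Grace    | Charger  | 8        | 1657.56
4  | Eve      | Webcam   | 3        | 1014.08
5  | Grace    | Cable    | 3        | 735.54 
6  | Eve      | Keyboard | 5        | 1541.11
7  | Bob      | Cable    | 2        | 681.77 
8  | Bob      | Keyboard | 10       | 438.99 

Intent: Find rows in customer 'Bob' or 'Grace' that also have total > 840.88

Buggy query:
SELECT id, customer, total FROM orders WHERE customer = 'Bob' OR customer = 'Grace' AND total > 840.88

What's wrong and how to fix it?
Bug: Without parentheses, AND is evaluated before OR, so the total filter only applies to the 'Grace' branch

Fix: Add parentheses around the OR so the AND applies to both alternatives

Corrected query:
SELECT id, customer, total FROM orders WHERE (customer = 'Bob' OR customer = 'Grace') AND total > 840.88

Result:
id | customer | total  
---+----------+--------
1  | Bob      | 850.31 
3  | Grace    | 1657.56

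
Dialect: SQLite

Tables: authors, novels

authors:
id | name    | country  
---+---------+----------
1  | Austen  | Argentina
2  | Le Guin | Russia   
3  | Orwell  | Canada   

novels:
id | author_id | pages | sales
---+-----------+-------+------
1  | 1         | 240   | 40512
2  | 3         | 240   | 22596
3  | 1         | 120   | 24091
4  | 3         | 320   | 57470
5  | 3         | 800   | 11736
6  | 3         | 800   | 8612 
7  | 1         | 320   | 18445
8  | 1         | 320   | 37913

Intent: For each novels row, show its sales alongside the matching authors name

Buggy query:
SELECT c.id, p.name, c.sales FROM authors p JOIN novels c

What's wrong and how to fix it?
Bug: Missing join condition: each novels row is matched to all authors rows instead of just its own

Fix: Specify the join condition linking the foreign key to the parent id

Corrected query:
SELECT c.id, p.name, c.sales FROM authors p JOIN novels c ON c.author_id = p.id

Result:
id | name   | sales
---+--------+------
1  | Austen | 40512
2  | Orwell | 22596
3  | Austen | 24091
4  | Orwell | 57470
5  | Orwell | 11736
6  | Orwell | 8612 
7  | Austen | 18445
8  | Austen | 37913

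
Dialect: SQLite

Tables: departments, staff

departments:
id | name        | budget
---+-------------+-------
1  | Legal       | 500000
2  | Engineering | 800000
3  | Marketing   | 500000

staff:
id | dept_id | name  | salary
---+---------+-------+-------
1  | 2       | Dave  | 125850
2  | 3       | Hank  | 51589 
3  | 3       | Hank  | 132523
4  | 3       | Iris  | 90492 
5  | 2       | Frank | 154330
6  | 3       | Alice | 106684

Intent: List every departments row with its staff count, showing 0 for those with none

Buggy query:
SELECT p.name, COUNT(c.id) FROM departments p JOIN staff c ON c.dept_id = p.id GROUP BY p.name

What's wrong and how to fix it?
Bug: An inner join excludes parents with zero children

Fix: Switch to LEFT JOIN to retain unmatched parent rows

Corrected query:
SELECT p.name, COUNT(c.id) FROM departments p LEFT JOIN staff c ON c.dept_id = p.id GROUP BY p.name

Result:
name        | COUNT(c.id)
------------+------------
Engineering | 2          
Legal       | 0          
Marketing   | 4          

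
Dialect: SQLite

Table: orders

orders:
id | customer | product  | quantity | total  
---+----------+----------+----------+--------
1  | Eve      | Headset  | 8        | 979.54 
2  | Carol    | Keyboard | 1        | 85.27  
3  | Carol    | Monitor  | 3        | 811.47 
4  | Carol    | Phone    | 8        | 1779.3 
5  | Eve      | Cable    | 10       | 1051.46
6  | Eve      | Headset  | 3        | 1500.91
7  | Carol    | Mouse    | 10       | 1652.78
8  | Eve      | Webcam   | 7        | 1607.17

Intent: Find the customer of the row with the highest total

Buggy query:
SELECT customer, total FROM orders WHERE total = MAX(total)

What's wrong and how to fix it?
Bug: WHERE is evaluated per row; an aggregate over the whole table isn't defined there

Fix: Wrap MAX in a scalar subquery so WHERE compares against a single value

Corrected query:
SELECT customer, total FROM orders WHERE total = (SELECT MAX(total) FROM orders)

Result:
customer | total 
---------+-------
Carol    | 1779.3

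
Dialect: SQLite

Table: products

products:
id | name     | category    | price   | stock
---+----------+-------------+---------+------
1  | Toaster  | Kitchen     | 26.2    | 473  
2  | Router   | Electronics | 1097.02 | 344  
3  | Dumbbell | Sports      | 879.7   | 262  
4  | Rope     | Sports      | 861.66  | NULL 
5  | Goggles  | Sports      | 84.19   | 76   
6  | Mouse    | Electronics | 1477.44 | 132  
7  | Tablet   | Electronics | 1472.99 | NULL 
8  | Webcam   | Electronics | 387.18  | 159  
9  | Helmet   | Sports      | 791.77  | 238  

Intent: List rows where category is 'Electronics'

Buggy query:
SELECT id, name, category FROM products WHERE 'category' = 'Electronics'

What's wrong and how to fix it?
Bug: 'category' in single quotes is a string literal, not the column; the comparison is literal-vs-literal and never true

Fix: Reference the column as category without single quotes

Corrected query:
SELECT id, name, category FROM products WHERE category = 'Electronics'

Result:
id | name   | category   
---+--------+------------
2  | Router | Electronics
6  | Mouse  | Electronics
7  | Tablet | Electronics
8  | Webcam | Electronics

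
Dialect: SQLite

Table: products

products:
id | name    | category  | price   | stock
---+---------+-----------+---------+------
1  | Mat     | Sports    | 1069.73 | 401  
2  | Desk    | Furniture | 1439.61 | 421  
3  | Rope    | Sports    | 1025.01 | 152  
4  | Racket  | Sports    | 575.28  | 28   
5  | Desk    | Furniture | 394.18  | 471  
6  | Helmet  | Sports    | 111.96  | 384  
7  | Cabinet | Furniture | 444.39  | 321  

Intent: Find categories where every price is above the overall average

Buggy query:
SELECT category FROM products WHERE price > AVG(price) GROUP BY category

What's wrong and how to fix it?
Bug: AVG() is an aggregate; it can't sit directly in WHERE

Fix: Compute the overall average in a scalar subquery and compare each group's MIN against it in HAVING

Corrected query:
SELECT category FROM products GROUP BY category HAVING MIN(price) > (SELECT AVG(price) FROM products)

Result:
(no rows)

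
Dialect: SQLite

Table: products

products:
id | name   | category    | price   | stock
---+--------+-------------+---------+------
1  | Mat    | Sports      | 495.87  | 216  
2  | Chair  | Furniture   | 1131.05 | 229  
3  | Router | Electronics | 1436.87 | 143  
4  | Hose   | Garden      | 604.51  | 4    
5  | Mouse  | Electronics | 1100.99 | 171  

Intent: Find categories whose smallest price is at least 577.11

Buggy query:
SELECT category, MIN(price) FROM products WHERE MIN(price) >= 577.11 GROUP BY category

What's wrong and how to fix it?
Bug: Aggregates like MIN are computed per group after WHERE runs

Fix: Use HAVING for the per-group MIN condition

Corrected query:
SELECT category, MIN(price) FROM products GROUP BY category HAVING MIN(price) >= 577.11

Result:
category    | MIN(price)
------------+-----------
Electronics | 1100.99   
Furniture   | 1131.05   
Garden      | 604.51    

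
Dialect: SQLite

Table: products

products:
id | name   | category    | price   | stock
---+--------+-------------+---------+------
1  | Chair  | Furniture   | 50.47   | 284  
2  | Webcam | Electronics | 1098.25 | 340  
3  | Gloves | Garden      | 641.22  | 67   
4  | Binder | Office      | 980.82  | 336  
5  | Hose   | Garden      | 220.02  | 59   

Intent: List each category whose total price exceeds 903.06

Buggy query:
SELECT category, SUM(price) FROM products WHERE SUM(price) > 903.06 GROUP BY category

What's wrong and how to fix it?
Bug: Aggregate functions cannot appear in a WHERE clause

Fix: Move the aggregate condition to a HAVING clause

Corrected query:
SELECT category, SUM(price) FROM products GROUP BY category HAVING SUM(price) > 903.06

Result:
category    | SUM(price)
------------+-----------
Electronics | 1098.25   
Office      | 980.82    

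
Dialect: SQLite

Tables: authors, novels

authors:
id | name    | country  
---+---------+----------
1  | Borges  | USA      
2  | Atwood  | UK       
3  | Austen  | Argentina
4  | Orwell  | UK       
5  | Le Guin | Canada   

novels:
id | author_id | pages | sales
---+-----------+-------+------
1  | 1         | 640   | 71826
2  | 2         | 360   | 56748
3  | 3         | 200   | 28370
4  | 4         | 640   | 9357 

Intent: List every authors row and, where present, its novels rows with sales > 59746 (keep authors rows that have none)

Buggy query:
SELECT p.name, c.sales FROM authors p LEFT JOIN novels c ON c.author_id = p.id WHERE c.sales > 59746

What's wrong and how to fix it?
Bug: Filtering c.sales in WHERE discards the NULL rows produced by LEFT JOIN, turning it into an inner join

Fix: Put 'c.sales > 59746' in the JOIN's ON clause instead of WHERE

Corrected query:
SELECT p.name, c.sales FROM authors p LEFT JOIN novels c ON c.author_id = p.id AND c.sales > 59746

Result:
name    | sales
--------+------
Borges  | 71826
Atwood  | NULL 
Austen  | NULL 
Orwell  | NULL 
Le Guin | NULL 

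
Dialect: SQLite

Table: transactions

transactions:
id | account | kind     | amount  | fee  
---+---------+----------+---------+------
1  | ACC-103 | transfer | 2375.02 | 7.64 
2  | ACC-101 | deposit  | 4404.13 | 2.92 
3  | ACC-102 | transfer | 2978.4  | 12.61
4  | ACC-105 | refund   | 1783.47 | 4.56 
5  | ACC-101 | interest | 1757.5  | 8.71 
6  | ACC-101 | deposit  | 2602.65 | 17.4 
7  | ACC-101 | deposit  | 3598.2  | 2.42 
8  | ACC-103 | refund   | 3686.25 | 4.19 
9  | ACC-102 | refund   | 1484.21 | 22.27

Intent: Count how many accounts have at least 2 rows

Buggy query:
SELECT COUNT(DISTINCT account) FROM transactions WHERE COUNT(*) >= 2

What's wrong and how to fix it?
Bug: WHERE filters individual rows, not groups, so a group-level COUNT is invalid there

Fix: Group first with HAVING COUNT(*) >= 2, then COUNT the resulting groups

Corrected query:
SELECT COUNT(*) FROM (SELECT account FROM transactions GROUP BY account HAVING COUNT(*) >= 2)

Result:
COUNT(*)
--------
3       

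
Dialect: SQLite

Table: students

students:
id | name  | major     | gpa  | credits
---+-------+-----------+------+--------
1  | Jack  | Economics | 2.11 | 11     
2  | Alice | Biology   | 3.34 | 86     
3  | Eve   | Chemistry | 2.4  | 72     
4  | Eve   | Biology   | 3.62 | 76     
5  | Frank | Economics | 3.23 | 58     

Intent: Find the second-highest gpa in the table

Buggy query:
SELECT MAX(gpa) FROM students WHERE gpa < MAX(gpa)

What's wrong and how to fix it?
Bug: The inner MAX is an aggregate inside WHERE, which is not allowed

Fix: Compute the overall MAX in a subquery, then take MAX of rows below it

Corrected query:
SELECT MAX(gpa) FROM students WHERE gpa < (SELECT MAX(gpa) FROM students)

Result:
MAX(gpa)
--------
3.34    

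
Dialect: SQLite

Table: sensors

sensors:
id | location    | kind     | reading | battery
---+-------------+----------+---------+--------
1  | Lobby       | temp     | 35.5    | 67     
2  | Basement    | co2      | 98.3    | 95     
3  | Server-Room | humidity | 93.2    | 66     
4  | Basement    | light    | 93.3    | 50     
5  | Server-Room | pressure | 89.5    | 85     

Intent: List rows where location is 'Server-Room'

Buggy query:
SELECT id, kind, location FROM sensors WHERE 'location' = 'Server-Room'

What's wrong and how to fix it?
Bug: Single quotes denote string literals in SQL; the column name is being compared as a constant string

Fix: Reference the column as location without single quotes

Corrected query:
SELECT id, kind, location FROM sensors WHERE location = 'Server-Room'

Result:
id | kind     | location   
---+----------+------------
3  | humidity | Server-Room
5  | pressure | Server-Room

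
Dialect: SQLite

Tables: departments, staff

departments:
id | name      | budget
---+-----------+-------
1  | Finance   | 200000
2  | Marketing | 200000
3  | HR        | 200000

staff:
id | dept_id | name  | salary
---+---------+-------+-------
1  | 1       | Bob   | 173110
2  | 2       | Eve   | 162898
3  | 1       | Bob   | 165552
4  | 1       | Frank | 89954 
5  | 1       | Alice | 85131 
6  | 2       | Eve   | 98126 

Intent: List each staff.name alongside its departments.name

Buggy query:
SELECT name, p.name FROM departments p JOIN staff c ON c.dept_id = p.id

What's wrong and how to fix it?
Bug: 'name' exists in both joined tables, so the database can't tell which one is meant

Fix: Prefix ambiguous columns with the table alias

Corrected query:
SELECT c.name, p.name FROM departments p JOIN staff c ON c.dept_id = p.id

Result:
name  | name     
------+----------
Bob   | Finance  
Eve   | Marketing
Bob   | Finance  
Frank | Finance  
Alice | Finance  
Eve   | Marketing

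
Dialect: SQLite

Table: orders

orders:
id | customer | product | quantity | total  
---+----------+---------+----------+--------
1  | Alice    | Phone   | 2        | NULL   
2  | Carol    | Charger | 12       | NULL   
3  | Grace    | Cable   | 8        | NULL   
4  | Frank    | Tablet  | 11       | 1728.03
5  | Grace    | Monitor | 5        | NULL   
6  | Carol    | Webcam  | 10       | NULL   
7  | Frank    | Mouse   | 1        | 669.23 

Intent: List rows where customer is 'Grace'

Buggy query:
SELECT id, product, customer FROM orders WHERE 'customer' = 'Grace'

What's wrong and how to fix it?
Bug: Single quotes denote string literals in SQL; the column name is being compared as a constant string

Fix: Reference the column as customer without single quotes

Corrected query:
SELECT id, product, customer FROM orders WHERE customer = 'Grace'

Result:
id | product | customer
---+---------+---------
3  | Cable   | Grace   
5  | Monitor | Grace   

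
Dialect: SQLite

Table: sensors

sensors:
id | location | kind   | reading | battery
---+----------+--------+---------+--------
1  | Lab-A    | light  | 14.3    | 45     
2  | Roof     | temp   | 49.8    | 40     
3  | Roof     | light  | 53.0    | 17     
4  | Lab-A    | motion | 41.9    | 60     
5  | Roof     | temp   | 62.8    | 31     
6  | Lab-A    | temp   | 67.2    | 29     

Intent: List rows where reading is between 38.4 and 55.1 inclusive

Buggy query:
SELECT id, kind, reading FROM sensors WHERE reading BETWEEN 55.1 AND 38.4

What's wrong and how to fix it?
Bug: BETWEEN expects the lower bound first; with 55.1 AND 38.4 the range is empty

Fix: Write BETWEEN 38.4 AND 55.1

Corrected query:
SELECT id, kind, reading FROM sensors WHERE reading BETWEEN 38.4 AND 55.1

Result:
id | kind   | reading
---+--------+--------
2  | temp   | 49.8   
3  | light  | 53     
4  | motion | 41.9   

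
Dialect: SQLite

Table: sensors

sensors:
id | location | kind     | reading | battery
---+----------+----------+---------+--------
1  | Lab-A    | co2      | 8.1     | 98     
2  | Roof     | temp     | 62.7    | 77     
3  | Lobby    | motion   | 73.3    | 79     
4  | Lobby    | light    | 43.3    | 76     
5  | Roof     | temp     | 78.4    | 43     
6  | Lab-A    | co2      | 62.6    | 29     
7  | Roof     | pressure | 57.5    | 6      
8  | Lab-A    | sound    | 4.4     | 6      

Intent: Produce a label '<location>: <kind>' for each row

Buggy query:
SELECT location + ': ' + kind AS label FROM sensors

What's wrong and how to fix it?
Bug: '+' is numeric addition; on text columns SQLite converts them to 0 instead of concatenating

Fix: Use the || operator for string concatenation

Corrected query:
SELECT location || ': ' || kind AS label FROM sensors

Result:
label         
--------------
Lab-A: co2    
Roof: temp    
Lobby: motion 
Lobby: light  
Roof: temp    
Lab-A: co2    
Roof: pressure
Lab-A: sound  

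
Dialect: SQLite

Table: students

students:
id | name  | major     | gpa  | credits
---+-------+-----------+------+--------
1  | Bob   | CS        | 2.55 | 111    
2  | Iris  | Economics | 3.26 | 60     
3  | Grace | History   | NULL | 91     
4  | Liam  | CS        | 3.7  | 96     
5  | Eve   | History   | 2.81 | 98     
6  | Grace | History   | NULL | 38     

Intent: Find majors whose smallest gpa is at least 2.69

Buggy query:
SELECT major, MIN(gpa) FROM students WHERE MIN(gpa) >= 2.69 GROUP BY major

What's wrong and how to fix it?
Bug: Aggregates like MIN are computed per group after WHERE runs

Fix: Replace WHERE with HAVING after the GROUP BY

Corrected query:
SELECT major, MIN(gpa) FROM students GROUP BY major HAVING MIN(gpa) >= 2.69

Result:
major     | MIN(gpa)
----------+---------
Economics | 3.26    
History   | 2.81    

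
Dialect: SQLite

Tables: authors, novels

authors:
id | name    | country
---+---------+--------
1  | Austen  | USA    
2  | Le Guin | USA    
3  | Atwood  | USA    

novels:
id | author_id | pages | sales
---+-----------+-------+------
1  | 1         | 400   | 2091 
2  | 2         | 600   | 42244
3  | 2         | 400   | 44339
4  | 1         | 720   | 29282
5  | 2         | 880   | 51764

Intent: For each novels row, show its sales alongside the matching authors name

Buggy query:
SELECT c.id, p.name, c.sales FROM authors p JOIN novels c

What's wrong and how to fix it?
Bug: Missing join condition: each novels row is matched to all authors rows instead of just its own

Fix: Add ON c.author_id = p.id to the JOIN

Corrected query:
SELECT c.id, p.name, c.sales FROM authors p JOIN novels c ON c.author_id = p.id

Result:
id | name    | sales
---+---------+------
1  | Austen  | 2091 
2  | Le Guin | 42244
3  | Le Guin | 44339
4  | Austen  | 29282
5  | Le Guin | 51764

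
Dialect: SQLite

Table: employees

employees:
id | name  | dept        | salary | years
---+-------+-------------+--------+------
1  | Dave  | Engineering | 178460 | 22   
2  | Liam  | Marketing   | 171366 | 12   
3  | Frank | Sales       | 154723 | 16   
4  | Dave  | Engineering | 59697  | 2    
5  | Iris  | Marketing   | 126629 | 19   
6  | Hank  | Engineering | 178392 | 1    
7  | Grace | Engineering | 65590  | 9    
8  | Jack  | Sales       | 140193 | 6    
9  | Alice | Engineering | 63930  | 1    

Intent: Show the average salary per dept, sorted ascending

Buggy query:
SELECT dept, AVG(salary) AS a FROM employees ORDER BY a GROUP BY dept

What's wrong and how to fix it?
Bug: GROUP BY must precede ORDER BY

Fix: Move ORDER BY to the end, after GROUP BY

Corrected query:
SELECT dept, AVG(salary) AS a FROM employees GROUP BY dept ORDER BY a

Result:
dept        | a       
------------+---------
Engineering | 109213.8
Sales       | 147458  
Marketing   | 148997.5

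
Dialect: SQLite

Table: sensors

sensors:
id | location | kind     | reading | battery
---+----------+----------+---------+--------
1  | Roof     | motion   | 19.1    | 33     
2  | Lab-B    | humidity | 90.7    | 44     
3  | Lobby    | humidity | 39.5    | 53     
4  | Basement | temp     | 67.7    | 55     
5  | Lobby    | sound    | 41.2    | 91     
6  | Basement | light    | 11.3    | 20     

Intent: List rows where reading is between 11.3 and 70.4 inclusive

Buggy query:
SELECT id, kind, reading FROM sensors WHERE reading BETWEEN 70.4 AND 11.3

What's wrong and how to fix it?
Bug: BETWEEN expects the lower bound first; with 70.4 AND 11.3 the range is empty

Fix: Swap the bounds so the smaller value comes first

Corrected query:
SELECT id, kind, reading FROM sensors WHERE reading BETWEEN 11.3 AND 70.4

Result:
id | kind     | reading
---+----------+--------
1  | motion   | 19.1   
3  | humidity | 39.5   
4  | temp     | 67.7   
5  | sound    | 41.2   
6  | light    | 11.3   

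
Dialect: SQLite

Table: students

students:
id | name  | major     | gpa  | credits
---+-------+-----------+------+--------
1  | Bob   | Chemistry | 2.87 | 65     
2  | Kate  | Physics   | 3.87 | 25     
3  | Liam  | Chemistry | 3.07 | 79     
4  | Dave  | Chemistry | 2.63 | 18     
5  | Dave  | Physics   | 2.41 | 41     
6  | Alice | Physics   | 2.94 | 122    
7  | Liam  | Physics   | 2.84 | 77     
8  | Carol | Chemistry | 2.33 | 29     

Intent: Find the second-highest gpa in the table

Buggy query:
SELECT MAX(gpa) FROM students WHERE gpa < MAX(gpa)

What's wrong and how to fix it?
Bug: The inner MAX is an aggregate inside WHERE, which is not allowed

Fix: Put the inner MAX in a scalar subquery

Corrected query:
SELECT MAX(gpa) FROM students WHERE gpa < (SELECT MAX(gpa) FROM students)

Result:
MAX(gpa)
--------
3.07    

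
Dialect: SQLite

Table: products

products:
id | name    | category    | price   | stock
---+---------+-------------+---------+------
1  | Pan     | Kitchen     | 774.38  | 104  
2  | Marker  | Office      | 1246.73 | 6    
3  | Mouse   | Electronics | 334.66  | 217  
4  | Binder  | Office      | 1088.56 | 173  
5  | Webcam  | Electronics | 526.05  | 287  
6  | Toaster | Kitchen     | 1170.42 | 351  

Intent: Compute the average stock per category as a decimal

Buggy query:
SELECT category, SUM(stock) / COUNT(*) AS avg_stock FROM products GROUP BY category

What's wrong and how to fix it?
Bug: SUM(stock) and COUNT(*) are both integers; the division truncates the fractional part

Fix: Multiply by 1.0 (or CAST to REAL) to force floating-point division

Corrected query:
SELECT category, SUM(stock) * 1.0 / COUNT(*) AS avg_stock FROM products GROUP BY category

Result:
category    | avg_stock
------------+----------
Electronics | 252      
Kitchen     | 227.5    
Office      | 89.5     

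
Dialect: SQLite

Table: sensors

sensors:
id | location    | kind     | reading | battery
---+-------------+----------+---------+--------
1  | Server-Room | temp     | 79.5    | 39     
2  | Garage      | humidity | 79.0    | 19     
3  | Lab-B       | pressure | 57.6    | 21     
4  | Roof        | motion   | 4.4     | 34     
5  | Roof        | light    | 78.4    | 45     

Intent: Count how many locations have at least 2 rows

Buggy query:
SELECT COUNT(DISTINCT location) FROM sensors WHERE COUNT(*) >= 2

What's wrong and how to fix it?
Bug: WHERE filters individual rows, not groups, so a group-level COUNT is invalid there

Fix: Group first with HAVING COUNT(*) >= 2, then COUNT the resulting groups

Corrected query:
SELECT COUNT(*) FROM (SELECT location FROM sensors GROUP BY location HAVING COUNT(*) >= 2)

Result:
COUNT(*)
--------
1       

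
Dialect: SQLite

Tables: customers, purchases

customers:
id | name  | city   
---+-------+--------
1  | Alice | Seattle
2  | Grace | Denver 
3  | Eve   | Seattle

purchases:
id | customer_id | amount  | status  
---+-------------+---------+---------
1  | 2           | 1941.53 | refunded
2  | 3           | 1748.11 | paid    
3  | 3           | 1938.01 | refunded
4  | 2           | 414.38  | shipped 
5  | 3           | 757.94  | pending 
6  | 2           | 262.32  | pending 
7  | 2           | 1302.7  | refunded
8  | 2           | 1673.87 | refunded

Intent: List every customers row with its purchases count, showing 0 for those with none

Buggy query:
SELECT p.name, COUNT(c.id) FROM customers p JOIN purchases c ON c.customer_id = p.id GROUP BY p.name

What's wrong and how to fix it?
Bug: An inner join excludes parents with zero children

Fix: Switch to LEFT JOIN to retain unmatched parent rows

Corrected query:
SELECT p.name, COUNT(c.id) FROM customers p LEFT JOIN purchases c ON c.customer_id = p.id GROUP BY p.name

Result:
name  | COUNT(c.id)
------+------------
Alice | 0          
Eve   | 3          
Grace | 5          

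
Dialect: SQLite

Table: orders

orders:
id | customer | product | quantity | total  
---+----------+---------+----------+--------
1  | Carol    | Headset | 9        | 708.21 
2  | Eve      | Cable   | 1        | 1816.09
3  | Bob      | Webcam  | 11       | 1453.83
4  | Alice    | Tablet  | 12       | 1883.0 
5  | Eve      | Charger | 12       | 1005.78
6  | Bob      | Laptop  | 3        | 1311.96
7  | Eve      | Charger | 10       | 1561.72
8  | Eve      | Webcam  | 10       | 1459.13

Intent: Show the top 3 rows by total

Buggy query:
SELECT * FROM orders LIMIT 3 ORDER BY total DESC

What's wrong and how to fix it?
Bug: LIMIT must come after ORDER BY

Fix: Swap the clauses: ORDER BY first, then LIMIT

Corrected query:
SELECT * FROM orders ORDER BY total DESC LIMIT 3

Result:
id | customer | product | quantity | total  
---+----------+---------+----------+--------
4  | Alice    | Tablet  | 12       | 1883   
2  | Eve      | Cable   | 1        | 1816.09
7  | Eve      | Charger | 10       | 1561.72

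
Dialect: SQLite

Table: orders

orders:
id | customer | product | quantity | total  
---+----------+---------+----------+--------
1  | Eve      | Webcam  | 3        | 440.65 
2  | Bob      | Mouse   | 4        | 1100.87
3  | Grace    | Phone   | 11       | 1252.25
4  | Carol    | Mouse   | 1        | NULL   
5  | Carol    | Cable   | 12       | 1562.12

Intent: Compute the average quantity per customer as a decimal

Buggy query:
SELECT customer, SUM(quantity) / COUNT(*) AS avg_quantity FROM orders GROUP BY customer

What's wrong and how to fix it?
Bug: Both operands are integers, so '/' performs integer division and truncates

Fix: Cast one side to REAL so the division keeps the fractional part

Corrected query:
SELECT customer, SUM(quantity) * 1.0 / COUNT(*) AS avg_quantity FROM orders GROUP BY customer

Result:
customer | avg_quantity
---------+-------------
Bob      | 4           
Carol    | 6.5         
Eve      | 3           
Grace    | 11          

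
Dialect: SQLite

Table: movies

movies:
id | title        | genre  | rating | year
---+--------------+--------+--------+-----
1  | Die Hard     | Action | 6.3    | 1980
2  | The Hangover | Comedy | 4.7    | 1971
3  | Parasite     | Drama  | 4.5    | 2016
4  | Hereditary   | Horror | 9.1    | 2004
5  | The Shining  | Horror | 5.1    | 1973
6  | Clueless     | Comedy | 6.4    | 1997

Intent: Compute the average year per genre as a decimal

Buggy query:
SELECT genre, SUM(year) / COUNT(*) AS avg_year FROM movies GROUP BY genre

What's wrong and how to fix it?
Bug: SUM(year) and COUNT(*) are both integers; the division truncates the fractional part

Fix: Multiply by 1.0 (or CAST to REAL) to force floating-point division

Corrected query:
SELECT genre, SUM(year) * 1.0 / COUNT(*) AS avg_year FROM movies GROUP BY genre

Result:
genre  | avg_year
-------+---------
Action | 1980    
Comedy | 1984    
Drama  | 2016    
Horror | 1988.5  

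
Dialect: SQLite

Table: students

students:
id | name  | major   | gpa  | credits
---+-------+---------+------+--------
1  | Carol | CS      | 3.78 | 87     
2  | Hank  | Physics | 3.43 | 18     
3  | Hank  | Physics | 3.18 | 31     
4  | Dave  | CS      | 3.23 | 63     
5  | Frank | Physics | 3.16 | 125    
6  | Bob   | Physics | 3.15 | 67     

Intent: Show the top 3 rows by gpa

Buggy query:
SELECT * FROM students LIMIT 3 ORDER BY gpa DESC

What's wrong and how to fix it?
Bug: ORDER BY cannot follow LIMIT; LIMIT is the final clause

Fix: Sort with ORDER BY, then apply LIMIT

Corrected query:
SELECT * FROM students ORDER BY gpa DESC LIMIT 3

Result:
id | name  | major   | gpa  | credits
---+-------+---------+------+--------
1  | Carol | CS      | 3.78 | 87     
2  | Hank  | Physics | 3.43 | 18     
4  | Dave  | CS      | 3.23 | 63     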